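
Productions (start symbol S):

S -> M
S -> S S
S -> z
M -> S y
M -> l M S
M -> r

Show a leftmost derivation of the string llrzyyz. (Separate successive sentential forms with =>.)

S => M   [S -> M]
M => lMS   [M -> l M S]
lMS => lSyS   [M -> S y]
lSyS => lMyS   [S -> M]
lMyS => lSyyS   [M -> S y]
lSyyS => lMyyS   [S -> M]
lMyyS => llMSyyS   [M -> l M S]
llMSyyS => llrSyyS   [M -> r]
llrSyyS => llrzyyS   [S -> z]
llrzyyS => llrzyyz   [S -> z]

S=>M=>lMS=>lSyS=>lMyS=>lSyyS=>lMyyS=>llMSyyS=>llrSyyS=>llrzyyS=>llrzyyz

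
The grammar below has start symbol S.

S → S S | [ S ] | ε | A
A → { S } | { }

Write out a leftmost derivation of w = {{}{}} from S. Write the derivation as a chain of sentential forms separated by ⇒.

S ⇒ SS   [S → S S]
SS ⇒ AS   [S → A]
AS ⇒ {S}S   [A → { S }]
{S}S ⇒ {SS}S   [S → S S]
{SS}S ⇒ {AS}S   [S → A]
{AS}S ⇒ {{S}S}S   [A → { S }]
{{S}S}S ⇒ {{}S}S   [S → ε]
{{}S}S ⇒ {{}A}S   [S → A]
{{}A}S ⇒ {{}{}}S   [A → { }]
{{}{}}S ⇒ {{}{}}   [S → ε]

S ⇒ SS ⇒ AS ⇒ {S}S ⇒ {SS}S ⇒ {AS}S ⇒ {{S}S}S ⇒ {{}S}S ⇒ {{}A}S ⇒ {{}{}}S ⇒ {{}{}}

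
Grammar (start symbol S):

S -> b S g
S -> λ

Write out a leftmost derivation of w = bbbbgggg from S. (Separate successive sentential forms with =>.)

S => bSg => bbSgg => bbbSggg => bbbbSgggg => bbbbgggg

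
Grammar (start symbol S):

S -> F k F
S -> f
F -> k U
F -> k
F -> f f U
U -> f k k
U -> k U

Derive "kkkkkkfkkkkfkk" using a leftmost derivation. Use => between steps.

S=>FkF=>kUkF=>kkUkF=>kkkUkF=>kkkkUkF=>kkkkkUkF=>kkkkkkUkF=>kkkkkkfkkkF=>kkkkkkfkkkkU=>kkkkkkfkkkkfkk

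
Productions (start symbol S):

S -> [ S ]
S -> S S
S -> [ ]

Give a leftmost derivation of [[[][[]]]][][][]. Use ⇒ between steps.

S⇒SS⇒SSS⇒SSSS⇒[S]SSS⇒[[S]]SSS⇒[[SS]]SSS⇒[[[]S]]SSS⇒[[[][S]]]SSS⇒[[[][[]]]]SSS⇒[[[][[]]]][]SS⇒[[[][[]]]][][]S⇒[[[][[]]]][][][]

S ⇒ SS   [S -> S S]
SS ⇒ SSS   [S -> S S]
SSS ⇒ SSSS   [S -> S S]
SSSS ⇒ [S]SSS   [S -> [ S ]]
[S]SSS ⇒ [[S]]SSS   [S -> [ S ]]
[[S]]SSS ⇒ [[SS]]SSS   [S -> S S]
[[SS]]SSS ⇒ [[[]S]]SSS   [S -> [ ]]
[[[]S]]SSS ⇒ [[[][S]]]SSS   [S -> [ S ]]
[[[][S]]]SSS ⇒ [[[][[]]]]SSS   [S -> [ ]]
[[[][[]]]]SSS ⇒ [[[][[]]]][]SS   [S -> [ ]]
[[[][[]]]][]SS ⇒ [[[][[]]]][][]S   [S -> [ ]]
[[[][[]]]][][]S ⇒ [[[][[]]]][][][]   [S -> [ ]]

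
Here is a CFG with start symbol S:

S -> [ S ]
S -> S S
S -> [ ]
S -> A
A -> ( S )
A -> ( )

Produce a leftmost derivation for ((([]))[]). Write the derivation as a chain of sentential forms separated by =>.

S => A   [S -> A]
A => (S)   [A -> ( S )]
(S) => (SS)   [S -> S S]
(SS) => (AS)   [S -> A]
(AS) => ((S)S)   [A -> ( S )]
((S)S) => ((A)S)   [S -> A]
((A)S) => (((S))S)   [A -> ( S )]
(((S))S) => ((([]))S)   [S -> [ ]]
((([]))S) => ((([]))[])   [S -> [ ]]

S => A => (S) => (SS) => (AS) => ((S)S) => ((A)S) => (((S))S) => ((([]))S) => ((([]))[])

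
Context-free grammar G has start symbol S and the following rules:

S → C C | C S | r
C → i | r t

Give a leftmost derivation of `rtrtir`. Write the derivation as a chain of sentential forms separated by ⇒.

S ⇒ CS ⇒ rtS ⇒ rtCS ⇒ rtrtS ⇒ rtrtCS ⇒ rtrtiS ⇒ rtrtir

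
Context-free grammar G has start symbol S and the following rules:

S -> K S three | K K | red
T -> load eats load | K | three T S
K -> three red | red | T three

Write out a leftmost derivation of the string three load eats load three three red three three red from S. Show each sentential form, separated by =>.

S => K K => T three K => three T S three K => three K S three K => three T three S three K => three K three S three K => three T three three S three K => three load eats load three three S three K => three load eats load three three red three K => three load eats load three three red three three red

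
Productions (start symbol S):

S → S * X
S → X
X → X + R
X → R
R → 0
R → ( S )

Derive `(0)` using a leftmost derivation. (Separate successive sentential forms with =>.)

S=>X=>R=>(S)=>(X)=>(R)=>(0)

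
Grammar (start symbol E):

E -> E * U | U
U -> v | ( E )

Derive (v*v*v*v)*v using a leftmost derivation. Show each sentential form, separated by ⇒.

E ⇒ E*U ⇒ U*U ⇒ (E)*U ⇒ (E*U)*U ⇒ (E*U*U)*U ⇒ (E*U*U*U)*U ⇒ (U*U*U*U)*U ⇒ (v*U*U*U)*U ⇒ (v*v*U*U)*U ⇒ (v*v*v*U)*U ⇒ (v*v*v*v)*U ⇒ (v*v*v*v)*v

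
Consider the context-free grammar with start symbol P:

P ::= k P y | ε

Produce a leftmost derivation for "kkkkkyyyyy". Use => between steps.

P=>kPy=>kkPyy=>kkkPyyy=>kkkkPyyyy=>kkkkkPyyyyy=>kkkkkyyyyy

P => kPy   [P ::= k P y]
kPy => kkPyy   [P ::= k P y]
kkPyy => kkkPyyy   [P ::= k P y]
kkkPyyy => kkkkPyyyy   [P ::= k P y]
kkkkPyyyy => kkkkkPyyyyy   [P ::= k P y]
kkkkkPyyyyy => kkkkkyyyyy   [P ::= ε]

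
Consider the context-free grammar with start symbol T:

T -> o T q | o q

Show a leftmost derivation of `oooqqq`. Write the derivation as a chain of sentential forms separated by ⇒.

T ⇒ oTq   [T -> o T q]
oTq ⇒ ooTqq   [T -> o T q]
ooTqq ⇒ oooqqq   [T -> o q]

T⇒oTq⇒ooTqq⇒oooqqq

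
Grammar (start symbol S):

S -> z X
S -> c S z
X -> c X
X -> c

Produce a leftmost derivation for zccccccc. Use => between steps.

S=>zX=>zcX=>zccX=>zcccX=>zccccX=>zcccccX=>zccccccX=>zccccccc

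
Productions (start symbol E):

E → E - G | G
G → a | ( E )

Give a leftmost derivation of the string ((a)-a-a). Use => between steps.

E => G => (E) => (E-G) => (E-G-G) => (G-G-G) => ((E)-G-G) => ((G)-G-G) => ((a)-G-G) => ((a)-a-G) => ((a)-a-a)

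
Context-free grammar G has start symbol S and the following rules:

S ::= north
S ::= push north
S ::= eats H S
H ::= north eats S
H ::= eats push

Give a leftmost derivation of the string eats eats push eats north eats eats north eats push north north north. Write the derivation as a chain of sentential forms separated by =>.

S => eats H S => eats eats push S => eats eats push eats H S => eats eats push eats north eats S S => eats eats push eats north eats eats H S S => eats eats push eats north eats eats north eats S S S => eats eats push eats north eats eats north eats push north S S => eats eats push eats north eats eats north eats push north north S => eats eats push eats north eats eats north eats push north north north

S => eats H S   [S ::= eats H S]
eats H S => eats eats push S   [H ::= eats push]
eats eats push S => eats eats push eats H S   [S ::= eats H S]
eats eats push eats H S => eats eats push eats north eats S S   [H ::= north eats S]
eats eats push eats north eats S S => eats eats push eats north eats eats H S S   [S ::= eats H S]
eats eats push eats north eats eats H S S => eats eats push eats north eats eats north eats S S S   [H ::= north eats S]
eats eats push eats north eats eats north eats S S S => eats eats push eats north eats eats north eats push north S S   [S ::= push north]
eats eats push eats north eats eats north eats push north S S => eats eats push eats north eats eats north eats push north north S   [S ::= north]
eats eats push eats north eats eats north eats push north north S => eats eats push eats north eats eats north eats push north north north   [S ::= north]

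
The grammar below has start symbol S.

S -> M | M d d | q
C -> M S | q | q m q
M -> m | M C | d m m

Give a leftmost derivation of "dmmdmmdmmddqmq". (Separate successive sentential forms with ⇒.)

S⇒M⇒MC⇒MCC⇒dmmCC⇒dmmMSC⇒dmmdmmSC⇒dmmdmmMddC⇒dmmdmmdmmddC⇒dmmdmmdmmddqmq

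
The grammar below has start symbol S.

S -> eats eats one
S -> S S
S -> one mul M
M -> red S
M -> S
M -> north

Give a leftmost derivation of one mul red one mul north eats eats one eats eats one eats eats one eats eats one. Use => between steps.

S => S S   [S -> S S]
S S => S S S   [S -> S S]
S S S => S S S S   [S -> S S]
S S S S => S S S S S   [S -> S S]
S S S S S => one mul M S S S S   [S -> one mul M]
one mul M S S S S => one mul red S S S S S   [M -> red S]
one mul red S S S S S => one mul red one mul M S S S S   [S -> one mul M]
one mul red one mul M S S S S => one mul red one mul north S S S S   [M -> north]
one mul red one mul north S S S S => one mul red one mul north eats eats one S S S   [S -> eats eats one]
one mul red one mul north eats eats one S S S => one mul red one mul north eats eats one eats eats one S S   [S -> eats eats one]
one mul red one mul north eats eats one eats eats one S S => one mul red one mul north eats eats one eats eats one eats eats one S   [S -> eats eats one]
one mul red one mul north eats eats one eats eats one eats eats one S => one mul red one mul north eats eats one eats eats one eats eats one eats eats one   [S -> eats eats one]

S => S S => S S S => S S S S => S S S S S => one mul M S S S S => one mul red S S S S S => one mul red one mul M S S S S => one mul red one mul north S S S S => one mul red one mul north eats eats one S S S => one mul red one mul north eats eats one eats eats one S S => one mul red one mul north eats eats one eats eats one eats eats one S => one mul red one mul north eats eats one eats eats one eats eats one eats eats one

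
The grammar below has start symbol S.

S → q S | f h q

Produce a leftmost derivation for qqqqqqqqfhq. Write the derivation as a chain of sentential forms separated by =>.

S => qS => qqS => qqqS => qqqqS => qqqqqS => qqqqqqS => qqqqqqqS => qqqqqqqqS => qqqqqqqqfhq

S => qS   [S → q S]
qS => qqS   [S → q S]
qqS => qqqS   [S → q S]
qqqS => qqqqS   [S → q S]
qqqqS => qqqqqS   [S → q S]
qqqqqS => qqqqqqS   [S → q S]
qqqqqqS => qqqqqqqS   [S → q S]
qqqqqqqS => qqqqqqqqS   [S → q S]
qqqqqqqqS => qqqqqqqqfhq   [S → f h q]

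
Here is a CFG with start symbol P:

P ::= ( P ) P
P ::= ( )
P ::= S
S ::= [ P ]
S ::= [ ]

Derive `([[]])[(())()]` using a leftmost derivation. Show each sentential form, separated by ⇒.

P ⇒ (P)P ⇒ (S)P ⇒ ([P])P ⇒ ([S])P ⇒ ([[]])P ⇒ ([[]])S ⇒ ([[]])[P] ⇒ ([[]])[(P)P] ⇒ ([[]])[(())P] ⇒ ([[]])[(())()]

P ⇒ (P)P   [P ::= ( P ) P]
(P)P ⇒ (S)P   [P ::= S]
(S)P ⇒ ([P])P   [S ::= [ P ]]
([P])P ⇒ ([S])P   [P ::= S]
([S])P ⇒ ([[]])P   [S ::= [ ]]
([[]])P ⇒ ([[]])S   [P ::= S]
([[]])S ⇒ ([[]])[P]   [S ::= [ P ]]
([[]])[P] ⇒ ([[]])[(P)P]   [P ::= ( P ) P]
([[]])[(P)P] ⇒ ([[]])[(())P]   [P ::= ( )]
([[]])[(())P] ⇒ ([[]])[(())()]   [P ::= ( )]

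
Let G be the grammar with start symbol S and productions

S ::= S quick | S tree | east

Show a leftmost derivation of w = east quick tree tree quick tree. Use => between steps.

S => S tree => S quick tree => S tree quick tree => S tree tree quick tree => S quick tree tree quick tree => east quick tree tree quick tree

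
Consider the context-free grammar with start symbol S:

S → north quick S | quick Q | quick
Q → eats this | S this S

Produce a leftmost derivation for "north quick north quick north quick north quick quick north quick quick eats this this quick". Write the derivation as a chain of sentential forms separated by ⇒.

S ⇒ north quick S   [S → north quick S]
north quick S ⇒ north quick north quick S   [S → north quick S]
north quick north quick S ⇒ north quick north quick north quick S   [S → north quick S]
north quick north quick north quick S ⇒ north quick north quick north quick north quick S   [S → north quick S]
north quick north quick north quick north quick S ⇒ north quick north quick north quick north quick quick Q   [S → quick Q]
north quick north quick north quick north quick quick Q ⇒ north quick north quick north quick north quick quick S this S   [Q → S this S]
north quick north quick north quick north quick quick S this S ⇒ north quick north quick north quick north quick quick north quick S this S   [S → north quick S]
north quick north quick north quick north quick quick north quick S this S ⇒ north quick north quick north quick north quick quick north quick quick Q this S   [S → quick Q]
north quick north quick north quick north quick quick north quick quick Q this S ⇒ north quick north quick north quick north quick quick north quick quick eats this this S   [Q → eats this]
north quick north quick north quick north quick quick north quick quick eats this this S ⇒ north quick north quick north quick north quick quick north quick quick eats this this quick   [S → quick]

S ⇒ north quick S ⇒ north quick north quick S ⇒ north quick north quick north quick S ⇒ north quick north quick north quick north quick S ⇒ north quick north quick north quick north quick quick Q ⇒ north quick north quick north quick north quick quick S this S ⇒ north quick north quick north quick north quick quick north quick S this S ⇒ north quick north quick north quick north quick quick north quick quick Q this S ⇒ north quick north quick north quick north quick quick north quick quick eats this this S ⇒ north quick north quick north quick north quick quick north quick quick eats this this quick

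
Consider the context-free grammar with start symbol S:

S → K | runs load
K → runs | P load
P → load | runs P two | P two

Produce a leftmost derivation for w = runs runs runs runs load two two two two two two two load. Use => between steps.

S => K => P load => P two load => runs P two two load => runs runs P two two two load => runs runs P two two two two load => runs runs runs P two two two two two load => runs runs runs runs P two two two two two two load => runs runs runs runs P two two two two two two two load => runs runs runs runs load two two two two two two two load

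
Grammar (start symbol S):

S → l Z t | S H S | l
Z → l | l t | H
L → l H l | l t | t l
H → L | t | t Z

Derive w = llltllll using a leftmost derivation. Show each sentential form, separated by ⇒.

S ⇒ SHS ⇒ lHS ⇒ lLS ⇒ llHlS ⇒ llLlS ⇒ lllHllS ⇒ llltZllS ⇒ llltlllS ⇒ llltllll

S ⇒ SHS   [S → S H S]
SHS ⇒ lHS   [S → l]
lHS ⇒ lLS   [H → L]
lLS ⇒ llHlS   [L → l H l]
llHlS ⇒ llLlS   [H → L]
llLlS ⇒ lllHllS   [L → l H l]
lllHllS ⇒ llltZllS   [H → t Z]
llltZllS ⇒ llltlllS   [Z → l]
llltlllS ⇒ llltllll   [S → l]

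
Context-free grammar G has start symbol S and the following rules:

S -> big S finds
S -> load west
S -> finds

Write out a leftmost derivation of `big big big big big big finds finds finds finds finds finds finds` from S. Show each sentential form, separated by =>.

S => big S finds   [S -> big S finds]
big S finds => big big S finds finds   [S -> big S finds]
big big S finds finds => big big big S finds finds finds   [S -> big S finds]
big big big S finds finds finds => big big big big S finds finds finds finds   [S -> big S finds]
big big big big S finds finds finds finds => big big big big big S finds finds finds finds finds   [S -> big S finds]
big big big big big S finds finds finds finds finds => big big big big big big S finds finds finds finds finds finds   [S -> big S finds]
big big big big big big S finds finds finds finds finds finds => big big big big big big finds finds finds finds finds finds finds   [S -> finds]

S => big S finds => big big S finds finds => big big big S finds finds finds => big big big big S finds finds finds finds => big big big big big S finds finds finds finds finds => big big big big big big S finds finds finds finds finds finds => big big big big big big finds finds finds finds finds finds finds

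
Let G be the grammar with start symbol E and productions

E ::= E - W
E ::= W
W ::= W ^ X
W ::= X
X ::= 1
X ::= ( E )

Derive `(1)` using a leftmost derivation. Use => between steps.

E => W   [E ::= W]
W => X   [W ::= X]
X => (E)   [X ::= ( E )]
(E) => (W)   [E ::= W]
(W) => (X)   [W ::= X]
(X) => (1)   [X ::= 1]

E => W => X => (E) => (W) => (X) => (1)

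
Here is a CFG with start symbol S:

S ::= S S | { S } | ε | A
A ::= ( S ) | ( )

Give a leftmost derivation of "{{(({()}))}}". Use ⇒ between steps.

S⇒{S}⇒{{S}}⇒{{A}}⇒{{(S)}}⇒{{(SS)}}⇒{{(AS)}}⇒{{((S)S)}}⇒{{(({S})S)}}⇒{{(({A})S)}}⇒{{(({(S)})S)}}⇒{{(({()})S)}}⇒{{(({()}))}}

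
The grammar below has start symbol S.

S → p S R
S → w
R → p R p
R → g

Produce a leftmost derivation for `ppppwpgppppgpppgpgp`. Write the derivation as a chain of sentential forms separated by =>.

S => pSR => ppSRR => pppSRRR => ppppSRRRR => ppppwRRRR => ppppwpRpRRR => ppppwpgpRRR => ppppwpgppRpRR => ppppwpgpppRppRR => ppppwpgppppRpppRR => ppppwpgppppgpppRR => ppppwpgppppgpppgR => ppppwpgppppgpppgpRp => ppppwpgppppgpppgpgp

S => pSR   [S → p S R]
pSR => ppSRR   [S → p S R]
ppSRR => pppSRRR   [S → p S R]
pppSRRR => ppppSRRRR   [S → p S R]
ppppSRRRR => ppppwRRRR   [S → w]
ppppwRRRR => ppppwpRpRRR   [R → p R p]
ppppwpRpRRR => ppppwpgpRRR   [R → g]
ppppwpgpRRR => ppppwpgppRpRR   [R → p R p]
ppppwpgppRpRR => ppppwpgpppRppRR   [R → p R p]
ppppwpgpppRppRR => ppppwpgppppRpppRR   [R → p R p]
ppppwpgppppRpppRR => ppppwpgppppgpppRR   [R → g]
ppppwpgppppgpppRR => ppppwpgppppgpppgR   [R → g]
ppppwpgppppgpppgR => ppppwpgppppgpppgpRp   [R → p R p]
ppppwpgppppgpppgpRp => ppppwpgppppgpppgpgp   [R → g]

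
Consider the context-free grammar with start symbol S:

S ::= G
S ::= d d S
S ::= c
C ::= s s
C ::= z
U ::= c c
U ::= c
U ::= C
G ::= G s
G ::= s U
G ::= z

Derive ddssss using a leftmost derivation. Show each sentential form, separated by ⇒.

S ⇒ ddS   [S ::= d d S]
ddS ⇒ ddG   [S ::= G]
ddG ⇒ ddGs   [G ::= G s]
ddGs ⇒ ddsUs   [G ::= s U]
ddsUs ⇒ ddsCs   [U ::= C]
ddsCs ⇒ ddssss   [C ::= s s]

S ⇒ ddS ⇒ ddG ⇒ ddGs ⇒ ddsUs ⇒ ddsCs ⇒ ddssss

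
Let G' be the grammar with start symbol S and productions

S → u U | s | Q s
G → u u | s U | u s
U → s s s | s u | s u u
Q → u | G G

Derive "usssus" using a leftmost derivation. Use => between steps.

S => Qs => GGs => usGs => ussUs => usssus

S => Qs   [S → Q s]
Qs => GGs   [Q → G G]
GGs => usGs   [G → u s]
usGs => ussUs   [G → s U]
ussUs => usssus   [U → s u]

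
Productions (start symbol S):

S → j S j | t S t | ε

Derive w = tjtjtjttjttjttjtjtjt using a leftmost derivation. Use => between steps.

S => tSt   [S → t S t]
tSt => tjSjt   [S → j S j]
tjSjt => tjtStjt   [S → t S t]
tjtStjt => tjtjSjtjt   [S → j S j]
tjtjSjtjt => tjtjtStjtjt   [S → t S t]
tjtjtStjtjt => tjtjtjSjtjtjt   [S → j S j]
tjtjtjSjtjtjt => tjtjtjtStjtjtjt   [S → t S t]
tjtjtjtStjtjtjt => tjtjtjttSttjtjtjt   [S → t S t]
tjtjtjttSttjtjtjt => tjtjtjttjSjttjtjtjt   [S → j S j]
tjtjtjttjSjttjtjtjt => tjtjtjttjtStjttjtjtjt   [S → t S t]
tjtjtjttjtStjttjtjtjt => tjtjtjttjttjttjtjtjt   [S → ε]

S=>tSt=>tjSjt=>tjtStjt=>tjtjSjtjt=>tjtjtStjtjt=>tjtjtjSjtjtjt=>tjtjtjtStjtjtjt=>tjtjtjttSttjtjtjt=>tjtjtjttjSjttjtjtjt=>tjtjtjttjtStjttjtjtjt=>tjtjtjttjttjttjtjtjt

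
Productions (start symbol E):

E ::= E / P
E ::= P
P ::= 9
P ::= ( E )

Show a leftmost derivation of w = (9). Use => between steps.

E => P   [E ::= P]
P => (E)   [P ::= ( E )]
(E) => (P)   [E ::= P]
(P) => (9)   [P ::= 9]

E => P => (E) => (P) => (9)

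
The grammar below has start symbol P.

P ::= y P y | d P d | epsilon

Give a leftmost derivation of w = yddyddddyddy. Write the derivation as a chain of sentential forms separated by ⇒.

P ⇒ yPy ⇒ ydPdy ⇒ yddPddy ⇒ yddyPyddy ⇒ yddydPdyddy ⇒ yddyddPddyddy ⇒ yddyddddyddy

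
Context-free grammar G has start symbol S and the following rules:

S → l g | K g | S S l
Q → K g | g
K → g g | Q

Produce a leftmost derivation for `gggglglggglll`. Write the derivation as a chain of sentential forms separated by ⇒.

S⇒SSl⇒KgSl⇒QgSl⇒KggSl⇒ggggSl⇒ggggSSll⇒gggglgSll⇒gggglgSSlll⇒gggglglgSlll⇒gggglglgKglll⇒gggglglgQglll⇒gggglglggglll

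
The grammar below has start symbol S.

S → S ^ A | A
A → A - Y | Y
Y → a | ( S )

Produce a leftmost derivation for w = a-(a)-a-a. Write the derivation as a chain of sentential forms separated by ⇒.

S ⇒ A ⇒ A-Y ⇒ A-Y-Y ⇒ A-Y-Y-Y ⇒ Y-Y-Y-Y ⇒ a-Y-Y-Y ⇒ a-(S)-Y-Y ⇒ a-(A)-Y-Y ⇒ a-(Y)-Y-Y ⇒ a-(a)-Y-Y ⇒ a-(a)-a-Y ⇒ a-(a)-a-a

S ⇒ A   [S → A]
A ⇒ A-Y   [A → A - Y]
A-Y ⇒ A-Y-Y   [A → A - Y]
A-Y-Y ⇒ A-Y-Y-Y   [A → A - Y]
A-Y-Y-Y ⇒ Y-Y-Y-Y   [A → Y]
Y-Y-Y-Y ⇒ a-Y-Y-Y   [Y → a]
a-Y-Y-Y ⇒ a-(S)-Y-Y   [Y → ( S )]
a-(S)-Y-Y ⇒ a-(A)-Y-Y   [S → A]
a-(A)-Y-Y ⇒ a-(Y)-Y-Y   [A → Y]
a-(Y)-Y-Y ⇒ a-(a)-Y-Y   [Y → a]
a-(a)-Y-Y ⇒ a-(a)-a-Y   [Y → a]
a-(a)-a-Y ⇒ a-(a)-a-a   [Y → a]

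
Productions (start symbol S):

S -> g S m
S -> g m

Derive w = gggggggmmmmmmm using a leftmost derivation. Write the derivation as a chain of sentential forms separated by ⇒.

S ⇒ gSm ⇒ ggSmm ⇒ gggSmmm ⇒ ggggSmmmm ⇒ gggggSmmmmm ⇒ ggggggSmmmmmm ⇒ gggggggmmmmmmm

S ⇒ gSm   [S -> g S m]
gSm ⇒ ggSmm   [S -> g S m]
ggSmm ⇒ gggSmmm   [S -> g S m]
gggSmmm ⇒ ggggSmmmm   [S -> g S m]
ggggSmmmm ⇒ gggggSmmmmm   [S -> g S m]
gggggSmmmmm ⇒ ggggggSmmmmmm   [S -> g S m]
ggggggSmmmmmm ⇒ gggggggmmmmmmm   [S -> g m]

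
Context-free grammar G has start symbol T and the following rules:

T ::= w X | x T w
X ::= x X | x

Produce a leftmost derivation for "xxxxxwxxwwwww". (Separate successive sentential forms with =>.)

T => xTw => xxTww => xxxTwww => xxxxTwwww => xxxxxTwwwww => xxxxxwXwwwww => xxxxxwxXwwwww => xxxxxwxxwwwww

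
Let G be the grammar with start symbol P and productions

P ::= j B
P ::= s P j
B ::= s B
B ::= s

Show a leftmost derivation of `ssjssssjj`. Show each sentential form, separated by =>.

P => sPj => ssPjj => ssjBjj => ssjsBjj => ssjssBjj => ssjsssBjj => ssjssssjj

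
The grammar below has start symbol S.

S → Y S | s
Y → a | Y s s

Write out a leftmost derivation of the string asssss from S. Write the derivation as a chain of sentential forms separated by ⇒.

S ⇒ YS ⇒ YssS ⇒ YssssS ⇒ assssS ⇒ asssss

S ⇒ YS   [S → Y S]
YS ⇒ YssS   [Y → Y s s]
YssS ⇒ YssssS   [Y → Y s s]
YssssS ⇒ assssS   [Y → a]
assssS ⇒ asssss   [S → s]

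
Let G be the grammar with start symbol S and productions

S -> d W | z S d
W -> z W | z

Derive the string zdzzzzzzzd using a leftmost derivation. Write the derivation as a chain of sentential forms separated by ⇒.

S⇒zSd⇒zdWd⇒zdzWd⇒zdzzWd⇒zdzzzWd⇒zdzzzzWd⇒zdzzzzzWd⇒zdzzzzzzWd⇒zdzzzzzzzd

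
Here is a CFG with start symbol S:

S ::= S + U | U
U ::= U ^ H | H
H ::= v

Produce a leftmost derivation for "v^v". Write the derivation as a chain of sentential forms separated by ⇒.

S ⇒ U ⇒ U^H ⇒ H^H ⇒ v^H ⇒ v^v

S ⇒ U   [S ::= U]
U ⇒ U^H   [U ::= U ^ H]
U^H ⇒ H^H   [U ::= H]
H^H ⇒ v^H   [H ::= v]
v^H ⇒ v^v   [H ::= v]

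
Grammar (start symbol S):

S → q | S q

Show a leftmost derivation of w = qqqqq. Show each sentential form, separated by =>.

S=>Sq=>Sqq=>Sqqq=>Sqqqq=>qqqqq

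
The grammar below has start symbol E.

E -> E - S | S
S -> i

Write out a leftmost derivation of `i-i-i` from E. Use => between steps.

E => E-S => E-S-S => S-S-S => i-S-S => i-i-S => i-i-i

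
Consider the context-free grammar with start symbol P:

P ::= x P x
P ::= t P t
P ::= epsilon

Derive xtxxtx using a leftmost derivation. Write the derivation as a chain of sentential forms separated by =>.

P => xPx => xtPtx => xtxPxtx => xtxxtx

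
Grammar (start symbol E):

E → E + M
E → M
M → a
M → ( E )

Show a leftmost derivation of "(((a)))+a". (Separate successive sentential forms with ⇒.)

E ⇒ E+M ⇒ M+M ⇒ (E)+M ⇒ (M)+M ⇒ ((E))+M ⇒ ((M))+M ⇒ (((E)))+M ⇒ (((M)))+M ⇒ (((a)))+M ⇒ (((a)))+a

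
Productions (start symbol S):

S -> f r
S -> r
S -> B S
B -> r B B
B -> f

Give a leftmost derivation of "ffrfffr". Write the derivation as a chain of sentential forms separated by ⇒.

S⇒BS⇒fS⇒fBS⇒ffS⇒ffBS⇒ffrBBS⇒ffrfBS⇒ffrffS⇒ffrfffr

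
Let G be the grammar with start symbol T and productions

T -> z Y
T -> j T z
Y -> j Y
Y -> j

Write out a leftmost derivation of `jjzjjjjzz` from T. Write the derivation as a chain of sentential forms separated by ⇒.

T⇒jTz⇒jjTzz⇒jjzYzz⇒jjzjYzz⇒jjzjjYzz⇒jjzjjjYzz⇒jjzjjjjzz

T ⇒ jTz   [T -> j T z]
jTz ⇒ jjTzz   [T -> j T z]
jjTzz ⇒ jjzYzz   [T -> z Y]
jjzYzz ⇒ jjzjYzz   [Y -> j Y]
jjzjYzz ⇒ jjzjjYzz   [Y -> j Y]
jjzjjYzz ⇒ jjzjjjYzz   [Y -> j Y]
jjzjjjYzz ⇒ jjzjjjjzz   [Y -> j]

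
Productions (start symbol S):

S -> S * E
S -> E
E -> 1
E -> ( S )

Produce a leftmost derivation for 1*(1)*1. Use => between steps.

S => S*E   [S -> S * E]
S*E => S*E*E   [S -> S * E]
S*E*E => E*E*E   [S -> E]
E*E*E => 1*E*E   [E -> 1]
1*E*E => 1*(S)*E   [E -> ( S )]
1*(S)*E => 1*(E)*E   [S -> E]
1*(E)*E => 1*(1)*E   [E -> 1]
1*(1)*E => 1*(1)*1   [E -> 1]

S=>S*E=>S*E*E=>E*E*E=>1*E*E=>1*(S)*E=>1*(E)*E=>1*(1)*E=>1*(1)*1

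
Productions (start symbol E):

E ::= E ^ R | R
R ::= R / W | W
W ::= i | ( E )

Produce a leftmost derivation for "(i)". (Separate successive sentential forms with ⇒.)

E ⇒ R ⇒ W ⇒ (E) ⇒ (R) ⇒ (W) ⇒ (i)

E ⇒ R   [E ::= R]
R ⇒ W   [R ::= W]
W ⇒ (E)   [W ::= ( E )]
(E) ⇒ (R)   [E ::= R]
(R) ⇒ (W)   [R ::= W]
(W) ⇒ (i)   [W ::= i]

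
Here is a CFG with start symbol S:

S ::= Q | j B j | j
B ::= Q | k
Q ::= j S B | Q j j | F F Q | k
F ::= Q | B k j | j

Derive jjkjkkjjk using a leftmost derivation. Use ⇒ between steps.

S ⇒ Q ⇒ FFQ ⇒ BkjFQ ⇒ QkjFQ ⇒ jSBkjFQ ⇒ jjBjBkjFQ ⇒ jjkjBkjFQ ⇒ jjkjkkjFQ ⇒ jjkjkkjjQ ⇒ jjkjkkjjk

S ⇒ Q   [S ::= Q]
Q ⇒ FFQ   [Q ::= F F Q]
FFQ ⇒ BkjFQ   [F ::= B k j]
BkjFQ ⇒ QkjFQ   [B ::= Q]
QkjFQ ⇒ jSBkjFQ   [Q ::= j S B]
jSBkjFQ ⇒ jjBjBkjFQ   [S ::= j B j]
jjBjBkjFQ ⇒ jjkjBkjFQ   [B ::= k]
jjkjBkjFQ ⇒ jjkjkkjFQ   [B ::= k]
jjkjkkjFQ ⇒ jjkjkkjjQ   [F ::= j]
jjkjkkjjQ ⇒ jjkjkkjjk   [Q ::= k]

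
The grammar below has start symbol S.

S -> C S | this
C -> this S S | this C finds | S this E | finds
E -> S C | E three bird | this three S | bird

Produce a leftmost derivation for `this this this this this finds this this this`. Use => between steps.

S => C S => this S S S => this C S S S => this this C finds S S S => this this this S S finds S S S => this this this this S finds S S S => this this this this this finds S S S => this this this this this finds this S S => this this this this this finds this this S => this this this this this finds this this this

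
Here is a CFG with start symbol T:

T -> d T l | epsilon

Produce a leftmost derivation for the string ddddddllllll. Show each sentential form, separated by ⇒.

T ⇒ dTl   [T -> d T l]
dTl ⇒ ddTll   [T -> d T l]
ddTll ⇒ dddTlll   [T -> d T l]
dddTlll ⇒ ddddTllll   [T -> d T l]
ddddTllll ⇒ dddddTlllll   [T -> d T l]
dddddTlllll ⇒ ddddddTllllll   [T -> d T l]
ddddddTllllll ⇒ ddddddllllll   [T -> epsilon]

T ⇒ dTl ⇒ ddTll ⇒ dddTlll ⇒ ddddTllll ⇒ dddddTlllll ⇒ ddddddTllllll ⇒ ddddddllllll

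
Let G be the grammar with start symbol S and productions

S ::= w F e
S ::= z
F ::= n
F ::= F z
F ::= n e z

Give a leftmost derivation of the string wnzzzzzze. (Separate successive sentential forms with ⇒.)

S ⇒ wFe ⇒ wFze ⇒ wFzze ⇒ wFzzze ⇒ wFzzzze ⇒ wFzzzzze ⇒ wFzzzzzze ⇒ wnzzzzzze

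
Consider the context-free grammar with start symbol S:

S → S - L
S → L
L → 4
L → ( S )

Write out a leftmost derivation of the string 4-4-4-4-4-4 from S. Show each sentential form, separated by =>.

S => S-L => S-L-L => S-L-L-L => S-L-L-L-L => S-L-L-L-L-L => L-L-L-L-L-L => 4-L-L-L-L-L => 4-4-L-L-L-L => 4-4-4-L-L-L => 4-4-4-4-L-L => 4-4-4-4-4-L => 4-4-4-4-4-4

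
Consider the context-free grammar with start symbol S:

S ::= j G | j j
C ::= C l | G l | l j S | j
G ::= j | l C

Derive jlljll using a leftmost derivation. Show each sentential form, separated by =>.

S => jG   [S ::= j G]
jG => jlC   [G ::= l C]
jlC => jlGl   [C ::= G l]
jlGl => jllCl   [G ::= l C]
jllCl => jllCll   [C ::= C l]
jllCll => jlljll   [C ::= j]

S => jG => jlC => jlGl => jllCl => jllCll => jlljll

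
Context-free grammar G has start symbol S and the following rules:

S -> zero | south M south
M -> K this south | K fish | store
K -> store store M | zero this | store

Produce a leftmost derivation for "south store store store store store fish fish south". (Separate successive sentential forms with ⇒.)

S ⇒ south M south ⇒ south K fish south ⇒ south store store M fish south ⇒ south store store K fish fish south ⇒ south store store store store M fish fish south ⇒ south store store store store store fish fish south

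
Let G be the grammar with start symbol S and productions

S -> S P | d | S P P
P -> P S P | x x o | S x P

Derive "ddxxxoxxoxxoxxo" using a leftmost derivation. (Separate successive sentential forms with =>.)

S => SPP => SPPPP => dPPPP => dSxPPPP => ddxPPPP => ddxxxoPPP => ddxxxoxxoPP => ddxxxoxxoxxoP => ddxxxoxxoxxoxxo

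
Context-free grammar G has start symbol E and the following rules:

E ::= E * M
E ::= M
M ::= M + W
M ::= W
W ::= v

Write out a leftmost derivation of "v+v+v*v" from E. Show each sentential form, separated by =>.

E=>E*M=>M*M=>M+W*M=>M+W+W*M=>W+W+W*M=>v+W+W*M=>v+v+W*M=>v+v+v*M=>v+v+v*W=>v+v+v*v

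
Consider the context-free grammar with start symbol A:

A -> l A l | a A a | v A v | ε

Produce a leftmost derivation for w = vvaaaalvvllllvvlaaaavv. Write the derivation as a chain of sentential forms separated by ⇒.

A ⇒ vAv ⇒ vvAvv ⇒ vvaAavv ⇒ vvaaAaavv ⇒ vvaaaAaaavv ⇒ vvaaaaAaaaavv ⇒ vvaaaalAlaaaavv ⇒ vvaaaalvAvlaaaavv ⇒ vvaaaalvvAvvlaaaavv ⇒ vvaaaalvvlAlvvlaaaavv ⇒ vvaaaalvvllAllvvlaaaavv ⇒ vvaaaalvvllllvvlaaaavv

A ⇒ vAv   [A -> v A v]
vAv ⇒ vvAvv   [A -> v A v]
vvAvv ⇒ vvaAavv   [A -> a A a]
vvaAavv ⇒ vvaaAaavv   [A -> a A a]
vvaaAaavv ⇒ vvaaaAaaavv   [A -> a A a]
vvaaaAaaavv ⇒ vvaaaaAaaaavv   [A -> a A a]
vvaaaaAaaaavv ⇒ vvaaaalAlaaaavv   [A -> l A l]
vvaaaalAlaaaavv ⇒ vvaaaalvAvlaaaavv   [A -> v A v]
vvaaaalvAvlaaaavv ⇒ vvaaaalvvAvvlaaaavv   [A -> v A v]
vvaaaalvvAvvlaaaavv ⇒ vvaaaalvvlAlvvlaaaavv   [A -> l A l]
vvaaaalvvlAlvvlaaaavv ⇒ vvaaaalvvllAllvvlaaaavv   [A -> l A l]
vvaaaalvvllAllvvlaaaavv ⇒ vvaaaalvvllllvvlaaaavv   [A -> ε]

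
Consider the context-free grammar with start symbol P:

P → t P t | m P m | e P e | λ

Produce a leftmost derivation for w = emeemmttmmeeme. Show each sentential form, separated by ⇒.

P⇒ePe⇒emPme⇒emePeme⇒emeePeeme⇒emeemPmeeme⇒emeemmPmmeeme⇒emeemmtPtmmeeme⇒emeemmttmmeeme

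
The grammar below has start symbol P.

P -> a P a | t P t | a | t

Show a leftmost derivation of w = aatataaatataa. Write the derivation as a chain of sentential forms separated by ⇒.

P ⇒ aPa   [P -> a P a]
aPa ⇒ aaPaa   [P -> a P a]
aaPaa ⇒ aatPtaa   [P -> t P t]
aatPtaa ⇒ aataPataa   [P -> a P a]
aataPataa ⇒ aatatPtataa   [P -> t P t]
aatatPtataa ⇒ aatataPatataa   [P -> a P a]
aatataPatataa ⇒ aatataaatataa   [P -> a]

P ⇒ aPa ⇒ aaPaa ⇒ aatPtaa ⇒ aataPataa ⇒ aatatPtataa ⇒ aatataPatataa ⇒ aatataaatataa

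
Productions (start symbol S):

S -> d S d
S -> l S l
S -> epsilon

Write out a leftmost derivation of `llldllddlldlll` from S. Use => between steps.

S => lSl => llSll => lllSlll => llldSdlll => llldlSldlll => llldllSlldlll => llldlldSdlldlll => llldllddlldlll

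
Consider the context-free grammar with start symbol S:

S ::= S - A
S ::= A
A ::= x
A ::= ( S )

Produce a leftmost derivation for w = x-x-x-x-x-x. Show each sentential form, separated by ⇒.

S ⇒ S-A   [S ::= S - A]
S-A ⇒ S-A-A   [S ::= S - A]
S-A-A ⇒ S-A-A-A   [S ::= S - A]
S-A-A-A ⇒ S-A-A-A-A   [S ::= S - A]
S-A-A-A-A ⇒ S-A-A-A-A-A   [S ::= S - A]
S-A-A-A-A-A ⇒ A-A-A-A-A-A   [S ::= A]
A-A-A-A-A-A ⇒ x-A-A-A-A-A   [A ::= x]
x-A-A-A-A-A ⇒ x-x-A-A-A-A   [A ::= x]
x-x-A-A-A-A ⇒ x-x-x-A-A-A   [A ::= x]
x-x-x-A-A-A ⇒ x-x-x-x-A-A   [A ::= x]
x-x-x-x-A-A ⇒ x-x-x-x-x-A   [A ::= x]
x-x-x-x-x-A ⇒ x-x-x-x-x-x   [A ::= x]

S⇒S-A⇒S-A-A⇒S-A-A-A⇒S-A-A-A-A⇒S-A-A-A-A-A⇒A-A-A-A-A-A⇒x-A-A-A-A-A⇒x-x-A-A-A-A⇒x-x-x-A-A-A⇒x-x-x-x-A-A⇒x-x-x-x-x-A⇒x-x-x-x-x-x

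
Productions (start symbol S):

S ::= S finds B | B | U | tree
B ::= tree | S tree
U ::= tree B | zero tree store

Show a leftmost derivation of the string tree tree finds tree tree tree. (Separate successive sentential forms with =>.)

S => B => S tree => B tree => S tree tree => S finds B tree tree => U finds B tree tree => tree B finds B tree tree => tree tree finds B tree tree => tree tree finds tree tree tree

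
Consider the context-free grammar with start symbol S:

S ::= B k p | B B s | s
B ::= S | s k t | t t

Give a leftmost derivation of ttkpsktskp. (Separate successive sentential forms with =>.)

S => Bkp => Skp => BBskp => SBskp => BkpBskp => ttkpBskp => ttkpsktskp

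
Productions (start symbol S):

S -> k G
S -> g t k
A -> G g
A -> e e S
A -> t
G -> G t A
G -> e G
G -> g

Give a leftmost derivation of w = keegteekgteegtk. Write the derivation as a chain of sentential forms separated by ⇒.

S ⇒ kG   [S -> k G]
kG ⇒ keG   [G -> e G]
keG ⇒ keGtA   [G -> G t A]
keGtA ⇒ keeGtA   [G -> e G]
keeGtA ⇒ keeGtAtA   [G -> G t A]
keeGtAtA ⇒ keegtAtA   [G -> g]
keegtAtA ⇒ keegteeStA   [A -> e e S]
keegteeStA ⇒ keegteekGtA   [S -> k G]
keegteekGtA ⇒ keegteekgtA   [G -> g]
keegteekgtA ⇒ keegteekgteeS   [A -> e e S]
keegteekgteeS ⇒ keegteekgteegtk   [S -> g t k]

S⇒kG⇒keG⇒keGtA⇒keeGtA⇒keeGtAtA⇒keegtAtA⇒keegteeStA⇒keegteekGtA⇒keegteekgtA⇒keegteekgteeS⇒keegteekgteegtk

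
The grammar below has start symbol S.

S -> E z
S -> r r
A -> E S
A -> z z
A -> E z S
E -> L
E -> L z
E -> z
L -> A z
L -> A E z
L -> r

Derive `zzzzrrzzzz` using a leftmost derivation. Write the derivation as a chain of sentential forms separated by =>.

S => Ez   [S -> E z]
Ez => Lzz   [E -> L z]
Lzz => AEzzz   [L -> A E z]
AEzzz => ESEzzz   [A -> E S]
ESEzzz => LSEzzz   [E -> L]
LSEzzz => AEzSEzzz   [L -> A E z]
AEzSEzzz => zzEzSEzzz   [A -> z z]
zzEzSEzzz => zzzzSEzzz   [E -> z]
zzzzSEzzz => zzzzrrEzzz   [S -> r r]
zzzzrrEzzz => zzzzrrzzzz   [E -> z]

S=>Ez=>Lzz=>AEzzz=>ESEzzz=>LSEzzz=>AEzSEzzz=>zzEzSEzzz=>zzzzSEzzz=>zzzzrrEzzz=>zzzzrrzzzz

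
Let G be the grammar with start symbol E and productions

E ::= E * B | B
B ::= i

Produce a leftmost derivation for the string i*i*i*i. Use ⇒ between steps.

E ⇒ E*B ⇒ E*B*B ⇒ E*B*B*B ⇒ B*B*B*B ⇒ i*B*B*B ⇒ i*i*B*B ⇒ i*i*i*B ⇒ i*i*i*i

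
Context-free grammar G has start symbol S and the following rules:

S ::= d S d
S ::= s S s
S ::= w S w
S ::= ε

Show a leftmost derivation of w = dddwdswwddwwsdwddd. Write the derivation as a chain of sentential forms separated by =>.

S => dSd => ddSdd => dddSddd => dddwSwddd => dddwdSdwddd => dddwdsSsdwddd => dddwdswSwsdwddd => dddwdswwSwwsdwddd => dddwdswwdSdwwsdwddd => dddwdswwddwwsdwddd

S => dSd   [S ::= d S d]
dSd => ddSdd   [S ::= d S d]
ddSdd => dddSddd   [S ::= d S d]
dddSddd => dddwSwddd   [S ::= w S w]
dddwSwddd => dddwdSdwddd   [S ::= d S d]
dddwdSdwddd => dddwdsSsdwddd   [S ::= s S s]
dddwdsSsdwddd => dddwdswSwsdwddd   [S ::= w S w]
dddwdswSwsdwddd => dddwdswwSwwsdwddd   [S ::= w S w]
dddwdswwSwwsdwddd => dddwdswwdSdwwsdwddd   [S ::= d S d]
dddwdswwdSdwwsdwddd => dddwdswwddwwsdwddd   [S ::= ε]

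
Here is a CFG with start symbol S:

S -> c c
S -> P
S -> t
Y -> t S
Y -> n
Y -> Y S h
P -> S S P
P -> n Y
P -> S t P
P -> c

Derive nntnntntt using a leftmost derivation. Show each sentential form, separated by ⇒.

S ⇒ P   [S -> P]
P ⇒ StP   [P -> S t P]
StP ⇒ PtP   [S -> P]
PtP ⇒ StPtP   [P -> S t P]
StPtP ⇒ PtPtP   [S -> P]
PtPtP ⇒ nYtPtP   [P -> n Y]
nYtPtP ⇒ nntPtP   [Y -> n]
nntPtP ⇒ nntnYtP   [P -> n Y]
nntnYtP ⇒ nntnntP   [Y -> n]
nntnntP ⇒ nntnntnY   [P -> n Y]
nntnntnY ⇒ nntnntntS   [Y -> t S]
nntnntntS ⇒ nntnntntt   [S -> t]

S ⇒ P ⇒ StP ⇒ PtP ⇒ StPtP ⇒ PtPtP ⇒ nYtPtP ⇒ nntPtP ⇒ nntnYtP ⇒ nntnntP ⇒ nntnntnY ⇒ nntnntntS ⇒ nntnntntt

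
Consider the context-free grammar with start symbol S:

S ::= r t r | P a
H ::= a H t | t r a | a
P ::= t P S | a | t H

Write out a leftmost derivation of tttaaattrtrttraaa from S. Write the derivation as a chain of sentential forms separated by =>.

S => Pa => tPSa => ttPSSa => tttHSSa => tttaHtSSa => tttaaHttSSa => tttaaattSSa => tttaaattrtrSa => tttaaattrtrPaa => tttaaattrtrtHaa => tttaaattrtrttraaa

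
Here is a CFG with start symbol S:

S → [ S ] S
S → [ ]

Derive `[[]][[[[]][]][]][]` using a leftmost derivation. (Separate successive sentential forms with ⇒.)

S ⇒ [S]S   [S → [ S ] S]
[S]S ⇒ [[]]S   [S → [ ]]
[[]]S ⇒ [[]][S]S   [S → [ S ] S]
[[]][S]S ⇒ [[]][[S]S]S   [S → [ S ] S]
[[]][[S]S]S ⇒ [[]][[[S]S]S]S   [S → [ S ] S]
[[]][[[S]S]S]S ⇒ [[]][[[[]]S]S]S   [S → [ ]]
[[]][[[[]]S]S]S ⇒ [[]][[[[]][]]S]S   [S → [ ]]
[[]][[[[]][]]S]S ⇒ [[]][[[[]][]][]]S   [S → [ ]]
[[]][[[[]][]][]]S ⇒ [[]][[[[]][]][]][]   [S → [ ]]

S ⇒ [S]S ⇒ [[]]S ⇒ [[]][S]S ⇒ [[]][[S]S]S ⇒ [[]][[[S]S]S]S ⇒ [[]][[[[]]S]S]S ⇒ [[]][[[[]][]]S]S ⇒ [[]][[[[]][]][]]S ⇒ [[]][[[[]][]][]][]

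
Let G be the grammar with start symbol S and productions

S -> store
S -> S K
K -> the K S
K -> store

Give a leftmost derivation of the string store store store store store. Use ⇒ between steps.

S ⇒ S K ⇒ S K K ⇒ S K K K ⇒ S K K K K ⇒ store K K K K ⇒ store store K K K ⇒ store store store K K ⇒ store store store store K ⇒ store store store store store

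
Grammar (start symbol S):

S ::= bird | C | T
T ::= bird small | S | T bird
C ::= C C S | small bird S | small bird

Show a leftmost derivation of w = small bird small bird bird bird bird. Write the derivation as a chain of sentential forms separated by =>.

S => T   [S ::= T]
T => T bird   [T ::= T bird]
T bird => S bird   [T ::= S]
S bird => C bird   [S ::= C]
C bird => C C S bird   [C ::= C C S]
C C S bird => small bird C S bird   [C ::= small bird]
small bird C S bird => small bird small bird S S bird   [C ::= small bird S]
small bird small bird S S bird => small bird small bird bird S bird   [S ::= bird]
small bird small bird bird S bird => small bird small bird bird bird bird   [S ::= bird]

S => T => T bird => S bird => C bird => C C S bird => small bird C S bird => small bird small bird S S bird => small bird small bird bird S bird => small bird small bird bird bird bird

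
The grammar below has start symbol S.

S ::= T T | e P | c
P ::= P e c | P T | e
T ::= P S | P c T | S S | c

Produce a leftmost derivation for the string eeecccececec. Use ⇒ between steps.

S⇒eP⇒ePec⇒ePecec⇒ePececec⇒ePTececec⇒ePTTececec⇒ePecTTececec⇒eeecTTececec⇒eeeccTececec⇒eeecccececec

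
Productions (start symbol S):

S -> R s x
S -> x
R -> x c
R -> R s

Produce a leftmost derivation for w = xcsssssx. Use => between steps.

S => Rsx => Rssx => Rsssx => Rssssx => Rsssssx => xcsssssx

S => Rsx   [S -> R s x]
Rsx => Rssx   [R -> R s]
Rssx => Rsssx   [R -> R s]
Rsssx => Rssssx   [R -> R s]
Rssssx => Rsssssx   [R -> R s]
Rsssssx => xcsssssx   [R -> x c]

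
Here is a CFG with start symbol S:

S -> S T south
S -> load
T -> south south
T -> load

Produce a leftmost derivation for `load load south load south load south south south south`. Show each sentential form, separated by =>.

S => S T south   [S -> S T south]
S T south => S T south T south   [S -> S T south]
S T south T south => S T south T south T south   [S -> S T south]
S T south T south T south => S T south T south T south T south   [S -> S T south]
S T south T south T south T south => load T south T south T south T south   [S -> load]
load T south T south T south T south => load load south T south T south T south   [T -> load]
load load south T south T south T south => load load south load south T south T south   [T -> load]
load load south load south T south T south => load load south load south load south T south   [T -> load]
load load south load south load south T south => load load south load south load south south south south   [T -> south south]

S => S T south => S T south T south => S T south T south T south => S T south T south T south T south => load T south T south T south T south => load load south T south T south T south => load load south load south T south T south => load load south load south load south T south => load load south load south load south south south south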